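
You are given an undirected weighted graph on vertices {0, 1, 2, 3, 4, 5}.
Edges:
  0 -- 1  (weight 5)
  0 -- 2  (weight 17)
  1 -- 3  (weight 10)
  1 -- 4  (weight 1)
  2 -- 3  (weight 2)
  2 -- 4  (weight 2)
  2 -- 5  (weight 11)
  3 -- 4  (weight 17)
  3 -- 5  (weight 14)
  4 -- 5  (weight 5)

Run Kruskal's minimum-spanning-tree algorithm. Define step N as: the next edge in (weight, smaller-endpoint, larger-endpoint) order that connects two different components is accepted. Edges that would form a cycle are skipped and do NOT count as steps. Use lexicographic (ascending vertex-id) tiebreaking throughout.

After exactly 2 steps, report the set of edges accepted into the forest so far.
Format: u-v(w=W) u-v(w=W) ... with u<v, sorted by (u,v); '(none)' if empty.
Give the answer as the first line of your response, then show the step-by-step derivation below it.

1-4(w=1) 2-3(w=2)

step 1: add edge 1-4 (w=1); MST = {1-4(w=1)}
step 2: add edge 2-3 (w=2); MST = {1-4(w=1) 2-3(w=2)}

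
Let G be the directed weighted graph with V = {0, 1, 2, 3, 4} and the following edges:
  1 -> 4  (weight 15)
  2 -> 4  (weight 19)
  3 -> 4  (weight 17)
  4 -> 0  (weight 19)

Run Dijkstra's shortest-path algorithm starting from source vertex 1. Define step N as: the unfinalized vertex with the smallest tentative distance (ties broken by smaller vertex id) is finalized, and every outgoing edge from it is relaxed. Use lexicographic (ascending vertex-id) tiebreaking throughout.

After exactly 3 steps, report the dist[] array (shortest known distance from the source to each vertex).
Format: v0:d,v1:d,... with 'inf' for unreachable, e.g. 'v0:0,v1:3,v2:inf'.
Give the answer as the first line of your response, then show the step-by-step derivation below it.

v0:34,v1:0,v2:inf,v3:inf,v4:15

step 1: dist = v0:inf,v1:0,v2:inf,v3:inf,v4:15
step 2: dist = v0:34,v1:0,v2:inf,v3:inf,v4:15
step 3: dist = v0:34,v1:0,v2:inf,v3:inf,v4:15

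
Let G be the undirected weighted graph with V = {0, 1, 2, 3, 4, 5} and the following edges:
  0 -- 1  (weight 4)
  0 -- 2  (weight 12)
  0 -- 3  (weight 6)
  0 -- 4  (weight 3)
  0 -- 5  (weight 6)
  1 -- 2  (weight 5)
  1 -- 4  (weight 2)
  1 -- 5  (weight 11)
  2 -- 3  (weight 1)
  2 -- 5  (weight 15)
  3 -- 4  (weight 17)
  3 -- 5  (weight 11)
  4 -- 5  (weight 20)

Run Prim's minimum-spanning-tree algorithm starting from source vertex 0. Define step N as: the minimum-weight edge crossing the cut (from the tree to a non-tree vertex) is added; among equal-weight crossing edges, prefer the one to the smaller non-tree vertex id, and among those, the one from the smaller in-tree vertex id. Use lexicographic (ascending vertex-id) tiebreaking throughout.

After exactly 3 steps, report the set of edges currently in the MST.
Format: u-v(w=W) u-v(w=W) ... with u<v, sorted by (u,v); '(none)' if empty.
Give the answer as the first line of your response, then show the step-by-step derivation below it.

0-4(w=3) 1-2(w=5) 1-4(w=2)

step 1: add edge 0-4 (w=3); MST = {0-4(w=3)}
step 2: add edge 1-4 (w=2); MST = {0-4(w=3) 1-4(w=2)}
step 3: add edge 1-2 (w=5); MST = {0-4(w=3) 1-2(w=5) 1-4(w=2)}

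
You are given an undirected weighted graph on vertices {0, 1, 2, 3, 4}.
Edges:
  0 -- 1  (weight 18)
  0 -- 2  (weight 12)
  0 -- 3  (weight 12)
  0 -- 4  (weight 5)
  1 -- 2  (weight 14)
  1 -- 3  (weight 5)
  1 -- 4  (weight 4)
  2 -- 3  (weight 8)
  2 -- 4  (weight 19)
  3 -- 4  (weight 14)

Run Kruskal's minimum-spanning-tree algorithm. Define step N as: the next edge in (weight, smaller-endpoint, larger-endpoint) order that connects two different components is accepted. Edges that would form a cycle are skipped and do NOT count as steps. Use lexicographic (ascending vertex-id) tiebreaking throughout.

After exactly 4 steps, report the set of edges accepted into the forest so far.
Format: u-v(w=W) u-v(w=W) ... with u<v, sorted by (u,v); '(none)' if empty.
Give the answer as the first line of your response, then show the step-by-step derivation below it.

0-4(w=5) 1-3(w=5) 1-4(w=4) 2-3(w=8)

step 1: add edge 1-4 (w=4); MST = {1-4(w=4)}
step 2: add edge 0-4 (w=5); MST = {0-4(w=5) 1-4(w=4)}
step 3: add edge 1-3 (w=5); MST = {0-4(w=5) 1-3(w=5) 1-4(w=4)}
step 4: add edge 2-3 (w=8); MST = {0-4(w=5) 1-3(w=5) 1-4(w=4) 2-3(w=8)}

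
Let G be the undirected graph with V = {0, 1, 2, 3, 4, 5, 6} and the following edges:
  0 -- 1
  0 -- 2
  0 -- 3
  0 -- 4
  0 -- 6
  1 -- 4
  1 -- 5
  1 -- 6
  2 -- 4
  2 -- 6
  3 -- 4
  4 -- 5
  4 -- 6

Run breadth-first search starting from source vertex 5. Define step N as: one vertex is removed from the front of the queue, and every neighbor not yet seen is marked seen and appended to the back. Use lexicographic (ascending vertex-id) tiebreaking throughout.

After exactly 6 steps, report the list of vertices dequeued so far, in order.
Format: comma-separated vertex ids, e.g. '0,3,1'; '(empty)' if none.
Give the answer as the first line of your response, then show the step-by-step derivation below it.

5,1,4,0,6,2

step 1: dequeue 5; queue=[1,4]; order=5
step 2: dequeue 1; queue=[4,0,6]; order=5,1
step 3: dequeue 4; queue=[0,6,2,3]; order=5,1,4
step 4: dequeue 0; queue=[6,2,3]; order=5,1,4,0
step 5: dequeue 6; queue=[2,3]; order=5,1,4,0,6
step 6: dequeue 2; queue=[3]; order=5,1,4,0,6,2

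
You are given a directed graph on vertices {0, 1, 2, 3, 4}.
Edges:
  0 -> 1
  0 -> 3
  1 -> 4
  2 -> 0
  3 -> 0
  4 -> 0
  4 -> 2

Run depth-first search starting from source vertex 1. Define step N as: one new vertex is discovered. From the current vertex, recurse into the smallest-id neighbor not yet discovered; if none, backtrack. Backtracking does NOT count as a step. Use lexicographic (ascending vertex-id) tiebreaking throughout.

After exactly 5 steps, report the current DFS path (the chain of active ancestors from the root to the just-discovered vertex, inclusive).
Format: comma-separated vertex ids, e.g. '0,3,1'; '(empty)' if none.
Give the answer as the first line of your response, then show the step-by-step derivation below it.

1,4,2

step 1: discover 1; path=1; order=1
step 2: discover 4; path=1>4; order=1,4
step 3: discover 0; path=1>4>0; order=1,4,0
step 4: discover 3; path=1>4>0>3; order=1,4,0,3
step 5: discover 2; path=1>4>2; order=1,4,0,3,2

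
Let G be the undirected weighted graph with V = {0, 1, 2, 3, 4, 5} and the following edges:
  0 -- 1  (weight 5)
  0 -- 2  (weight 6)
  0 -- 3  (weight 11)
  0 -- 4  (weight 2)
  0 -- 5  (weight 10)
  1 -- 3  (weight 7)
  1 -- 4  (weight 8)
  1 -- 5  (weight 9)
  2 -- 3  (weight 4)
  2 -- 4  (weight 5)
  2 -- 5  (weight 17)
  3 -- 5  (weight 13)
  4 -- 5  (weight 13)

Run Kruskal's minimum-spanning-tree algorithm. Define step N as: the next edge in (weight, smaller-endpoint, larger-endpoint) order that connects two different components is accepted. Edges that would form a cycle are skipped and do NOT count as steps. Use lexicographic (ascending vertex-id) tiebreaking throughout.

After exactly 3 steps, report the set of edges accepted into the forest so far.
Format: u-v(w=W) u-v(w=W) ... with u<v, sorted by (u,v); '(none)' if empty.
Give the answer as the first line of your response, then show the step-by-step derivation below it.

0-1(w=5) 0-4(w=2) 2-3(w=4)

step 1: add edge 0-4 (w=2); MST = {0-4(w=2)}
step 2: add edge 2-3 (w=4); MST = {0-4(w=2) 2-3(w=4)}
step 3: add edge 0-1 (w=5); MST = {0-1(w=5) 0-4(w=2) 2-3(w=4)}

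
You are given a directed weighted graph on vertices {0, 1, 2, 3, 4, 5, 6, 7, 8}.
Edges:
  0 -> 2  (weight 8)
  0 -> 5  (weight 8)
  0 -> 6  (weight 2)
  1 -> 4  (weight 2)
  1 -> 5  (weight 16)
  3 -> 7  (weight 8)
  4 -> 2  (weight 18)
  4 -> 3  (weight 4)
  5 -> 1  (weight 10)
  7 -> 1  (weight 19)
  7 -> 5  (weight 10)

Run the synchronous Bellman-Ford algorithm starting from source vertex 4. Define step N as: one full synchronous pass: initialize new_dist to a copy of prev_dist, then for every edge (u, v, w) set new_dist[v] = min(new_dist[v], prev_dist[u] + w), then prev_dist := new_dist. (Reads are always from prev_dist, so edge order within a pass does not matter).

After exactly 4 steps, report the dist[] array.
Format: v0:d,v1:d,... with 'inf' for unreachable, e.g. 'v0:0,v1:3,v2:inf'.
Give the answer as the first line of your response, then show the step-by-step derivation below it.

v0:inf,v1:31,v2:18,v3:4,v4:0,v5:22,v6:inf,v7:12,v8:inf

step 1: dist = v0:inf,v1:inf,v2:18,v3:4,v4:0,v5:inf,v6:inf,v7:inf,v8:inf
step 2: dist = v0:inf,v1:inf,v2:18,v3:4,v4:0,v5:inf,v6:inf,v7:12,v8:inf
step 3: dist = v0:inf,v1:31,v2:18,v3:4,v4:0,v5:22,v6:inf,v7:12,v8:inf
step 4: dist = v0:inf,v1:31,v2:18,v3:4,v4:0,v5:22,v6:inf,v7:12,v8:inf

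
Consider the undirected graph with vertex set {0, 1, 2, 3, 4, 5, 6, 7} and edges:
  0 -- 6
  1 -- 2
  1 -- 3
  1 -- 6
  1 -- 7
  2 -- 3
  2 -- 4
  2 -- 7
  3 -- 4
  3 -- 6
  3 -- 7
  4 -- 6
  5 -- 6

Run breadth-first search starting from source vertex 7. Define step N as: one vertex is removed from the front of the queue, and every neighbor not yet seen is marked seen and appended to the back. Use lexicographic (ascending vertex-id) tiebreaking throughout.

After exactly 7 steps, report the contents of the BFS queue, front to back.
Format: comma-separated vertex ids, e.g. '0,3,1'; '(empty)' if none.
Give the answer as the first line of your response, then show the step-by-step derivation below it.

5

step 1: dequeue 7; queue=[1,2,3]; order=7
step 2: dequeue 1; queue=[2,3,6]; order=7,1
step 3: dequeue 2; queue=[3,6,4]; order=7,1,2
step 4: dequeue 3; queue=[6,4]; order=7,1,2,3
step 5: dequeue 6; queue=[4,0,5]; order=7,1,2,3,6
step 6: dequeue 4; queue=[0,5]; order=7,1,2,3,6,4
step 7: dequeue 0; queue=[5]; order=7,1,2,3,6,4,0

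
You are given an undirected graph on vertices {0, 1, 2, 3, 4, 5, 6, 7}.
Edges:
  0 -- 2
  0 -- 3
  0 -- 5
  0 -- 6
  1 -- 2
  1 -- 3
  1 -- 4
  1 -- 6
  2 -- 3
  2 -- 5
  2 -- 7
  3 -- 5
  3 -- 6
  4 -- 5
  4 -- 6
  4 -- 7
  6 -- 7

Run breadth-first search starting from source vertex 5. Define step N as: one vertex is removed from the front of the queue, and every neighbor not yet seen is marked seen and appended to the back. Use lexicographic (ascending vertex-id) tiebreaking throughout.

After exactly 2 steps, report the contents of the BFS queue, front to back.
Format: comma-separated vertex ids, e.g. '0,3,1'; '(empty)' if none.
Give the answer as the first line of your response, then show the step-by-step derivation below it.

2,3,4,6

step 1: dequeue 5; queue=[0,2,3,4]; order=5
step 2: dequeue 0; queue=[2,3,4,6]; order=5,0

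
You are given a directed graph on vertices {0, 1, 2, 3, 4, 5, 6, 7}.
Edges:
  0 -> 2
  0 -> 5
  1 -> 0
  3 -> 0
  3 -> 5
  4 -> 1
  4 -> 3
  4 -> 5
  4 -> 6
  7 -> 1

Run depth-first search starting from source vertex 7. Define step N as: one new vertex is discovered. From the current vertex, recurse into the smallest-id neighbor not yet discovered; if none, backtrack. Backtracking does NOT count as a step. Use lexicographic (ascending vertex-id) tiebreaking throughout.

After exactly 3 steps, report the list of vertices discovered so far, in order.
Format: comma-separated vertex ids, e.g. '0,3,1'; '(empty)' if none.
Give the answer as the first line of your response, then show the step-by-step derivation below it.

7,1,0

step 1: discover 7; path=7; order=7
step 2: discover 1; path=7>1; order=7,1
step 3: discover 0; path=7>1>0; order=7,1,0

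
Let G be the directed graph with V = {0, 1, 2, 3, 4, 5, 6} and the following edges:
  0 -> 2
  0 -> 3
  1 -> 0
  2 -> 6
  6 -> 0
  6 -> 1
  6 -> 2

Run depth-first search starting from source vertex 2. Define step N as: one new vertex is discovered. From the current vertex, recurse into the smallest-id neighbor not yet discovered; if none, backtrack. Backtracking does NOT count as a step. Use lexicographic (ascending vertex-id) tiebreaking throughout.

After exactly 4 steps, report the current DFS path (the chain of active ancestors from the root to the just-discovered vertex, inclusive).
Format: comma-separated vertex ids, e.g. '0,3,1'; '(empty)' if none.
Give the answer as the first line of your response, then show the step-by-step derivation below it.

2,6,0,3

step 1: discover 2; path=2; order=2
step 2: discover 6; path=2>6; order=2,6
step 3: discover 0; path=2>6>0; order=2,6,0
step 4: discover 3; path=2>6>0>3; order=2,6,0,3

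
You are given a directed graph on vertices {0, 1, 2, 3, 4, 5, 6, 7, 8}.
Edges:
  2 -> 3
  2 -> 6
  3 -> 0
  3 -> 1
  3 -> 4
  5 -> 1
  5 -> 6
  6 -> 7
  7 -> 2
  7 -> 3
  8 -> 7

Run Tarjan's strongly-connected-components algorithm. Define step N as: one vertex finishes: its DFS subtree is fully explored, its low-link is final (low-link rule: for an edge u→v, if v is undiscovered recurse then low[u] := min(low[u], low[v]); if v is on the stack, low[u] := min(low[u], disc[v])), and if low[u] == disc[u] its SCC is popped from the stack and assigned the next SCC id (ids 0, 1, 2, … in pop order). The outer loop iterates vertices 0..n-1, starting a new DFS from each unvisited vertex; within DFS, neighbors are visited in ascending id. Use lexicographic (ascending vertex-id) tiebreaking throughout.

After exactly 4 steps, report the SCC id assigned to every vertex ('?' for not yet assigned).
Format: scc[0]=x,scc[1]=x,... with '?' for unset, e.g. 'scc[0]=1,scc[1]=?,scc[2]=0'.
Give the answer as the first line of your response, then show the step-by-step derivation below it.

scc[0]=0,scc[1]=1,scc[2]=?,scc[3]=3,scc[4]=2,scc[5]=?,scc[6]=?,scc[7]=?,scc[8]=?

step 1: low=(low[0]=0,low[1]=?,low[2]=?,low[3]=?,low[4]=?,low[5]=?,low[6]=?,low[7]=?,low[8]=?); scc=(scc[0]=0,scc[1]=?,scc[2]=?,scc[3]=?,scc[4]=?,scc[5]=?,scc[6]=?,scc[7]=?,scc[8]=?)
step 2: low=(low[0]=0,low[1]=1,low[2]=?,low[3]=?,low[4]=?,low[5]=?,low[6]=?,low[7]=?,low[8]=?); scc=(scc[0]=0,scc[1]=1,scc[2]=?,scc[3]=?,scc[4]=?,scc[5]=?,scc[6]=?,scc[7]=?,scc[8]=?)
step 3: low=(low[0]=0,low[1]=1,low[2]=2,low[3]=3,low[4]=4,low[5]=?,low[6]=?,low[7]=?,low[8]=?); scc=(scc[0]=0,scc[1]=1,scc[2]=?,scc[3]=?,scc[4]=2,scc[5]=?,scc[6]=?,scc[7]=?,scc[8]=?)
step 4: low=(low[0]=0,low[1]=1,low[2]=2,low[3]=3,low[4]=4,low[5]=?,low[6]=?,low[7]=?,low[8]=?); scc=(scc[0]=0,scc[1]=1,scc[2]=?,scc[3]=3,scc[4]=2,scc[5]=?,scc[6]=?,scc[7]=?,scc[8]=?)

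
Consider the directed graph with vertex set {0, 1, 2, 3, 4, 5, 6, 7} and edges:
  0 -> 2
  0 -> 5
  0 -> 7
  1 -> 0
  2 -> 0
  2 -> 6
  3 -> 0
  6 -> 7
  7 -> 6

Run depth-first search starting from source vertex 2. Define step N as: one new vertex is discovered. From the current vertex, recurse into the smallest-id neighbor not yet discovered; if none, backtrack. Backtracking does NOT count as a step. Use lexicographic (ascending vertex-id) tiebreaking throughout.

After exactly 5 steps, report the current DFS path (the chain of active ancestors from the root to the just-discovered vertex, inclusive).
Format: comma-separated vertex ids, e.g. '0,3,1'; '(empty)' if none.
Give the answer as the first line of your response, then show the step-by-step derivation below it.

2,0,7,6

step 1: discover 2; path=2; order=2
step 2: discover 0; path=2>0; order=2,0
step 3: discover 5; path=2>0>5; order=2,0,5
step 4: discover 7; path=2>0>7; order=2,0,5,7
step 5: discover 6; path=2>0>7>6; order=2,0,5,7,6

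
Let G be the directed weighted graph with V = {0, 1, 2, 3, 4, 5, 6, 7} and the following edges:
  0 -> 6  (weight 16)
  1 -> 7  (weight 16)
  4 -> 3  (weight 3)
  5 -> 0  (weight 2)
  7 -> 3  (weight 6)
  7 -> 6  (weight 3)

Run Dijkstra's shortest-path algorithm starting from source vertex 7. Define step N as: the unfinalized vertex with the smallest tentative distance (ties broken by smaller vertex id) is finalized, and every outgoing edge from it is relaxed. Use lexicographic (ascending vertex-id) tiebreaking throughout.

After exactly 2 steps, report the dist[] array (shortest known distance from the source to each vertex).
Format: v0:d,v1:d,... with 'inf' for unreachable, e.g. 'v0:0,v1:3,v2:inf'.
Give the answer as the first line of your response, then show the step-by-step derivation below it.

v0:inf,v1:inf,v2:inf,v3:6,v4:inf,v5:inf,v6:3,v7:0

step 1: dist = v0:inf,v1:inf,v2:inf,v3:6,v4:inf,v5:inf,v6:3,v7:0
step 2: dist = v0:inf,v1:inf,v2:inf,v3:6,v4:inf,v5:inf,v6:3,v7:0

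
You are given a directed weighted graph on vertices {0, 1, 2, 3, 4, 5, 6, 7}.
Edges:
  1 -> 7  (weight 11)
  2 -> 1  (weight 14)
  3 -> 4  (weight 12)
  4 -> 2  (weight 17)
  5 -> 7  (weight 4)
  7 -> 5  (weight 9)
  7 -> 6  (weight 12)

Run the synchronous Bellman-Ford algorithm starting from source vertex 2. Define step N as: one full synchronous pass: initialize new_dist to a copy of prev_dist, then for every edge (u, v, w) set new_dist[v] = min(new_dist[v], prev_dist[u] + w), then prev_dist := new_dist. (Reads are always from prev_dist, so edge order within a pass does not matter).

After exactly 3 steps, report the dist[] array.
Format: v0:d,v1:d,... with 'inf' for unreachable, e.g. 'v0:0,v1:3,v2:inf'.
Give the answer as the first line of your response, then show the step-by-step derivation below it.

v0:inf,v1:14,v2:0,v3:inf,v4:inf,v5:34,v6:37,v7:25

step 1: dist = v0:inf,v1:14,v2:0,v3:inf,v4:inf,v5:inf,v6:inf,v7:inf
step 2: dist = v0:inf,v1:14,v2:0,v3:inf,v4:inf,v5:inf,v6:inf,v7:25
step 3: dist = v0:inf,v1:14,v2:0,v3:inf,v4:inf,v5:34,v6:37,v7:25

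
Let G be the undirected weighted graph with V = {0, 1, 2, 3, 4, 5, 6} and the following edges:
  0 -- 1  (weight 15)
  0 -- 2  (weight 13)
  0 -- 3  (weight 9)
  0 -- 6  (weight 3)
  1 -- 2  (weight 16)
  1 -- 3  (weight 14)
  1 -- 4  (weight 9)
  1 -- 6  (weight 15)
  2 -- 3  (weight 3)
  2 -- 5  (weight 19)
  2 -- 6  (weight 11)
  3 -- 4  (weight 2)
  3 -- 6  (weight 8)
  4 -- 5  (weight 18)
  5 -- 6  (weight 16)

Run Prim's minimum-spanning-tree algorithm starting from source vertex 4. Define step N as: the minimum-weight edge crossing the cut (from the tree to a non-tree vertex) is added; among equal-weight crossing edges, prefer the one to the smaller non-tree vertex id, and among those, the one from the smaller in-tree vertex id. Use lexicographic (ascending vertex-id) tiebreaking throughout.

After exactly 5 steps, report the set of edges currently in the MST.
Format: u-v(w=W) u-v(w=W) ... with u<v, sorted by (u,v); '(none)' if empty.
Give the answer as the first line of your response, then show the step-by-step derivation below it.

0-6(w=3) 1-4(w=9) 2-3(w=3) 3-4(w=2) 3-6(w=8)

step 1: add edge 3-4 (w=2); MST = {3-4(w=2)}
step 2: add edge 2-3 (w=3); MST = {2-3(w=3) 3-4(w=2)}
step 3: add edge 3-6 (w=8); MST = {2-3(w=3) 3-4(w=2) 3-6(w=8)}
step 4: add edge 0-6 (w=3); MST = {0-6(w=3) 2-3(w=3) 3-4(w=2) 3-6(w=8)}
step 5: add edge 1-4 (w=9); MST = {0-6(w=3) 1-4(w=9) 2-3(w=3) 3-4(w=2) 3-6(w=8)}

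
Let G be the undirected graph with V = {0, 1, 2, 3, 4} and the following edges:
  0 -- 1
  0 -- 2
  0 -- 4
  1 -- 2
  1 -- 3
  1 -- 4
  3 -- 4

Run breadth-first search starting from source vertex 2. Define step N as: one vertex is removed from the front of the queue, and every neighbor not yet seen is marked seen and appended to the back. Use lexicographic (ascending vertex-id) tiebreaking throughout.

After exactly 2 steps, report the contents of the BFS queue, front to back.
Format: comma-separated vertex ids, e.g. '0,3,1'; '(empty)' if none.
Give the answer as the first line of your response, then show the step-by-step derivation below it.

1,4

step 1: dequeue 2; queue=[0,1]; order=2
step 2: dequeue 0; queue=[1,4]; order=2,0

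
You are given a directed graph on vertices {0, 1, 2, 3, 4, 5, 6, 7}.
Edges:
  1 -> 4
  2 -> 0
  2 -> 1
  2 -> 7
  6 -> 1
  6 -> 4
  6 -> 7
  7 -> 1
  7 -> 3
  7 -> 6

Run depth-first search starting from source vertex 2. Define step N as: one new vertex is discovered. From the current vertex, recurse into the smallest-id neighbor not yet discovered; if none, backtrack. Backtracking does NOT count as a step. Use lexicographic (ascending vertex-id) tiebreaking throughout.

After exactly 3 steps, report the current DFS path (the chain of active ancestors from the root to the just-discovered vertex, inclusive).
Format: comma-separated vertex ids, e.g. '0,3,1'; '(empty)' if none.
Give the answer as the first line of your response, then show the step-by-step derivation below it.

2,1

step 1: discover 2; path=2; order=2
step 2: discover 0; path=2>0; order=2,0
step 3: discover 1; path=2>1; order=2,0,1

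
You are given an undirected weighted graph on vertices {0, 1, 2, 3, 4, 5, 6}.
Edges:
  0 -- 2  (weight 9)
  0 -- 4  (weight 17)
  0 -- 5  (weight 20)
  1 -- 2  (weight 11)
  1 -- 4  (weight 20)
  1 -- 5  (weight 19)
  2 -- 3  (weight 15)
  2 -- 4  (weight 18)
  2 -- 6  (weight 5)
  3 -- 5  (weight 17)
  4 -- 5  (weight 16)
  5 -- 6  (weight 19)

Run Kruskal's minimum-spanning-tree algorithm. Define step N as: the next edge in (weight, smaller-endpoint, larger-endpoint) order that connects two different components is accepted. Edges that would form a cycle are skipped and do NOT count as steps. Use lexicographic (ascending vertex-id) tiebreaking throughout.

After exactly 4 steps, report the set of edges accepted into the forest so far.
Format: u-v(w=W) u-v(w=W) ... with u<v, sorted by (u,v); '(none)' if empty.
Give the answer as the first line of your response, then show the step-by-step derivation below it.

0-2(w=9) 1-2(w=11) 2-3(w=15) 2-6(w=5)

step 1: add edge 2-6 (w=5); MST = {2-6(w=5)}
step 2: add edge 0-2 (w=9); MST = {0-2(w=9) 2-6(w=5)}
step 3: add edge 1-2 (w=11); MST = {0-2(w=9) 1-2(w=11) 2-6(w=5)}
step 4: add edge 2-3 (w=15); MST = {0-2(w=9) 1-2(w=11) 2-3(w=15) 2-6(w=5)}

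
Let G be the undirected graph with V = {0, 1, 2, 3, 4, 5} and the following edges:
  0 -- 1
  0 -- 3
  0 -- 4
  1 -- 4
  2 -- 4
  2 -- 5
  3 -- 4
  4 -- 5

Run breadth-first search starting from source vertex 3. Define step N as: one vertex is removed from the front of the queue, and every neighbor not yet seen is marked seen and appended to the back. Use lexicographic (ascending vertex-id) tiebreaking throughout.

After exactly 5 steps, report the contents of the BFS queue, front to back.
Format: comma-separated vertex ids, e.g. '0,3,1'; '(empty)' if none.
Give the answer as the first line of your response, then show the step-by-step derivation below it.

5

step 1: dequeue 3; queue=[0,4]; order=3
step 2: dequeue 0; queue=[4,1]; order=3,0
step 3: dequeue 4; queue=[1,2,5]; order=3,0,4
step 4: dequeue 1; queue=[2,5]; order=3,0,4,1
step 5: dequeue 2; queue=[5]; order=3,0,4,1,2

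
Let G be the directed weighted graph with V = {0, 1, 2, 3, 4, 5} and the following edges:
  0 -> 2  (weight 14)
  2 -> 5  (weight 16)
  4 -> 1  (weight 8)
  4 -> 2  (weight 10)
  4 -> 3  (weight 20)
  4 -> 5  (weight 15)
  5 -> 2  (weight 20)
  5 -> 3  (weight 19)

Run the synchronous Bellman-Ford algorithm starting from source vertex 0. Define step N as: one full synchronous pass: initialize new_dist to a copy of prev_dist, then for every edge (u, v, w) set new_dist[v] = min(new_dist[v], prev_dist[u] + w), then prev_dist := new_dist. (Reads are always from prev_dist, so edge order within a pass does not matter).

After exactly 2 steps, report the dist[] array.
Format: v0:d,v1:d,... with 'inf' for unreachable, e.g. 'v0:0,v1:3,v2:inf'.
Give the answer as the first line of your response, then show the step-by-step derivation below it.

v0:0,v1:inf,v2:14,v3:inf,v4:inf,v5:30

step 1: dist = v0:0,v1:inf,v2:14,v3:inf,v4:inf,v5:inf
step 2: dist = v0:0,v1:inf,v2:14,v3:inf,v4:inf,v5:30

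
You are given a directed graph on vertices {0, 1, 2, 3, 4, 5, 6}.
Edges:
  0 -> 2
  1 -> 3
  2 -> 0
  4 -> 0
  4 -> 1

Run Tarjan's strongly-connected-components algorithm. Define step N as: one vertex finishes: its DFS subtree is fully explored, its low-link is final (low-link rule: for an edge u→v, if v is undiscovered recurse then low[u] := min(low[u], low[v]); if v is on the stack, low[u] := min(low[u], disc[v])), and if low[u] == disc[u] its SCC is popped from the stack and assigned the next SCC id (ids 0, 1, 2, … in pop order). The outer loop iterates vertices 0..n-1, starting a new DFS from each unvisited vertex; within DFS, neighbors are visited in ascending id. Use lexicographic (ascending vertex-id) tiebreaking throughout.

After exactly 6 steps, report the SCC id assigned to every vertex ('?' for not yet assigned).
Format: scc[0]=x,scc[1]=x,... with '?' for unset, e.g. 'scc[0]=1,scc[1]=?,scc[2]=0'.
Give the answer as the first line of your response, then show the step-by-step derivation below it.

scc[0]=0,scc[1]=2,scc[2]=0,scc[3]=1,scc[4]=3,scc[5]=4,scc[6]=?

step 1: low=(low[0]=0,low[1]=?,low[2]=0,low[3]=?,low[4]=?,low[5]=?,low[6]=?); scc=(scc[0]=?,scc[1]=?,scc[2]=?,scc[3]=?,scc[4]=?,scc[5]=?,scc[6]=?)
step 2: low=(low[0]=0,low[1]=?,low[2]=0,low[3]=?,low[4]=?,low[5]=?,low[6]=?); scc=(scc[0]=0,scc[1]=?,scc[2]=0,scc[3]=?,scc[4]=?,scc[5]=?,scc[6]=?)
step 3: low=(low[0]=0,low[1]=2,low[2]=0,low[3]=3,low[4]=?,low[5]=?,low[6]=?); scc=(scc[0]=0,scc[1]=?,scc[2]=0,scc[3]=1,scc[4]=?,scc[5]=?,scc[6]=?)
step 4: low=(low[0]=0,low[1]=2,low[2]=0,low[3]=3,low[4]=?,low[5]=?,low[6]=?); scc=(scc[0]=0,scc[1]=2,scc[2]=0,scc[3]=1,scc[4]=?,scc[5]=?,scc[6]=?)
step 5: low=(low[0]=0,low[1]=2,low[2]=0,low[3]=3,low[4]=4,low[5]=?,low[6]=?); scc=(scc[0]=0,scc[1]=2,scc[2]=0,scc[3]=1,scc[4]=3,scc[5]=?,scc[6]=?)
step 6: low=(low[0]=0,low[1]=2,low[2]=0,low[3]=3,low[4]=4,low[5]=5,low[6]=?); scc=(scc[0]=0,scc[1]=2,scc[2]=0,scc[3]=1,scc[4]=3,scc[5]=4,scc[6]=?)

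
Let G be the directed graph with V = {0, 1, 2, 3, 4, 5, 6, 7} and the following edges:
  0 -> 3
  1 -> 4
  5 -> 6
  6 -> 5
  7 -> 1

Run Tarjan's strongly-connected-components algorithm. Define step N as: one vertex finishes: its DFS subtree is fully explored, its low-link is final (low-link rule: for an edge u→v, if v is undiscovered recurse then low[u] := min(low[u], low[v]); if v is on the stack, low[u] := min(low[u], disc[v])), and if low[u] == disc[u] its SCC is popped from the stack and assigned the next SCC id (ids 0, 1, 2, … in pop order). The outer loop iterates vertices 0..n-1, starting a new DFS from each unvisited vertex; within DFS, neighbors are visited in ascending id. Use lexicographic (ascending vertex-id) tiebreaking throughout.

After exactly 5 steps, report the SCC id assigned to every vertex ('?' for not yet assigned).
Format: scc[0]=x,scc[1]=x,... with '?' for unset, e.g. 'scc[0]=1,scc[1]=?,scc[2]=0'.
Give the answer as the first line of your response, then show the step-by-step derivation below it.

scc[0]=1,scc[1]=3,scc[2]=4,scc[3]=0,scc[4]=2,scc[5]=?,scc[6]=?,scc[7]=?

step 1: low=(low[0]=0,low[1]=?,low[2]=?,low[3]=1,low[4]=?,low[5]=?,low[6]=?,low[7]=?); scc=(scc[0]=?,scc[1]=?,scc[2]=?,scc[3]=0,scc[4]=?,scc[5]=?,scc[6]=?,scc[7]=?)
step 2: low=(low[0]=0,low[1]=?,low[2]=?,low[3]=1,low[4]=?,low[5]=?,low[6]=?,low[7]=?); scc=(scc[0]=1,scc[1]=?,scc[2]=?,scc[3]=0,scc[4]=?,scc[5]=?,scc[6]=?,scc[7]=?)
step 3: low=(low[0]=0,low[1]=2,low[2]=?,low[3]=1,low[4]=3,low[5]=?,low[6]=?,low[7]=?); scc=(scc[0]=1,scc[1]=?,scc[2]=?,scc[3]=0,scc[4]=2,scc[5]=?,scc[6]=?,scc[7]=?)
step 4: low=(low[0]=0,low[1]=2,low[2]=?,low[3]=1,low[4]=3,low[5]=?,low[6]=?,low[7]=?); scc=(scc[0]=1,scc[1]=3,scc[2]=?,scc[3]=0,scc[4]=2,scc[5]=?,scc[6]=?,scc[7]=?)
step 5: low=(low[0]=0,low[1]=2,low[2]=4,low[3]=1,low[4]=3,low[5]=?,low[6]=?,low[7]=?); scc=(scc[0]=1,scc[1]=3,scc[2]=4,scc[3]=0,scc[4]=2,scc[5]=?,scc[6]=?,scc[7]=?)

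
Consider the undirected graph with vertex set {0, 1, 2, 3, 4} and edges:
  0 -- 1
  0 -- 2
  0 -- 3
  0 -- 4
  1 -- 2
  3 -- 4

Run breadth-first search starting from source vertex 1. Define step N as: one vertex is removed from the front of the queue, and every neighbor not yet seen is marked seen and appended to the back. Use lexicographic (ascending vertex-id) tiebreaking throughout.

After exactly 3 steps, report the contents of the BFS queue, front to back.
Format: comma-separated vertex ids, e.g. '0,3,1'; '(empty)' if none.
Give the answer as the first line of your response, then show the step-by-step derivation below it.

3,4

step 1: dequeue 1; queue=[0,2]; order=1
step 2: dequeue 0; queue=[2,3,4]; order=1,0
step 3: dequeue 2; queue=[3,4]; order=1,0,2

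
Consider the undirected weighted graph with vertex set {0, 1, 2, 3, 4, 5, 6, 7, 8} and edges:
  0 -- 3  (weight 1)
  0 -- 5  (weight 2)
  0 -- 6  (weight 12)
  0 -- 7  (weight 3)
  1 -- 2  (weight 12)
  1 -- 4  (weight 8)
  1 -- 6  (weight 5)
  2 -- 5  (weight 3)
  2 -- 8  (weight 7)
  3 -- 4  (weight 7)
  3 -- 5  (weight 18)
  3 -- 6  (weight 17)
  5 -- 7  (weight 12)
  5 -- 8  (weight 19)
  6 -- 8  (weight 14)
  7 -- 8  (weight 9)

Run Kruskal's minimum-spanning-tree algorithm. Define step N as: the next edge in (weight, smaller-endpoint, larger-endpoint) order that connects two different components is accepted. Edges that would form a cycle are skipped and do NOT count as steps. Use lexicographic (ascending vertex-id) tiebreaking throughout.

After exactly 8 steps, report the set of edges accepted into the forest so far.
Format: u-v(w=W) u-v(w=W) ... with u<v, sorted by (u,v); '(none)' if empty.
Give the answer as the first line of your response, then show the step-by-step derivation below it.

0-3(w=1) 0-5(w=2) 0-7(w=3) 1-4(w=8) 1-6(w=5) 2-5(w=3) 2-8(w=7) 3-4(w=7)

step 1: add edge 0-3 (w=1); MST = {0-3(w=1)}
step 2: add edge 0-5 (w=2); MST = {0-3(w=1) 0-5(w=2)}
step 3: add edge 0-7 (w=3); MST = {0-3(w=1) 0-5(w=2) 0-7(w=3)}
step 4: add edge 2-5 (w=3); MST = {0-3(w=1) 0-5(w=2) 0-7(w=3) 2-5(w=3)}
step 5: add edge 1-6 (w=5); MST = {0-3(w=1) 0-5(w=2) 0-7(w=3) 1-6(w=5) 2-5(w=3)}
step 6: add edge 2-8 (w=7); MST = {0-3(w=1) 0-5(w=2) 0-7(w=3) 1-6(w=5) 2-5(w=3) 2-8(w=7)}
step 7: add edge 3-4 (w=7); MST = {0-3(w=1) 0-5(w=2) 0-7(w=3) 1-6(w=5) 2-5(w=3) 2-8(w=7) 3-4(w=7)}
step 8: add edge 1-4 (w=8); MST = {0-3(w=1) 0-5(w=2) 0-7(w=3) 1-4(w=8) 1-6(w=5) 2-5(w=3) 2-8(w=7) 3-4(w=7)}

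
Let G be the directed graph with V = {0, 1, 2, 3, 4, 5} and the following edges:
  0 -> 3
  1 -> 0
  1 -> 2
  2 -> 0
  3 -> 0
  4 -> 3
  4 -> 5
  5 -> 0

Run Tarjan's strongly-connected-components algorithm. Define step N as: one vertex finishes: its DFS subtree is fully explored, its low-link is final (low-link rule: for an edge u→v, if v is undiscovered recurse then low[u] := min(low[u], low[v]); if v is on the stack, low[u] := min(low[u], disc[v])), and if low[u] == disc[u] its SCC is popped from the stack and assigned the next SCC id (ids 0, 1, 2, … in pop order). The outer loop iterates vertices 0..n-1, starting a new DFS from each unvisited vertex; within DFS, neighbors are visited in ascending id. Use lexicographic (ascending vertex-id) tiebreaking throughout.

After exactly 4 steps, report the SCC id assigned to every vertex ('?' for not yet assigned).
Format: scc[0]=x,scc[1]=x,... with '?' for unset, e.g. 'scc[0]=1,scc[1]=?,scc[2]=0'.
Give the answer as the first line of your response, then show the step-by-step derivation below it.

scc[0]=0,scc[1]=2,scc[2]=1,scc[3]=0,scc[4]=?,scc[5]=?

step 1: low=(low[0]=0,low[1]=?,low[2]=?,low[3]=0,low[4]=?,low[5]=?); scc=(scc[0]=?,scc[1]=?,scc[2]=?,scc[3]=?,scc[4]=?,scc[5]=?)
step 2: low=(low[0]=0,low[1]=?,low[2]=?,low[3]=0,low[4]=?,low[5]=?); scc=(scc[0]=0,scc[1]=?,scc[2]=?,scc[3]=0,scc[4]=?,scc[5]=?)
step 3: low=(low[0]=0,low[1]=2,low[2]=3,low[3]=0,low[4]=?,low[5]=?); scc=(scc[0]=0,scc[1]=?,scc[2]=1,scc[3]=0,scc[4]=?,scc[5]=?)
step 4: low=(low[0]=0,low[1]=2,low[2]=3,low[3]=0,low[4]=?,low[5]=?); scc=(scc[0]=0,scc[1]=2,scc[2]=1,scc[3]=0,scc[4]=?,scc[5]=?)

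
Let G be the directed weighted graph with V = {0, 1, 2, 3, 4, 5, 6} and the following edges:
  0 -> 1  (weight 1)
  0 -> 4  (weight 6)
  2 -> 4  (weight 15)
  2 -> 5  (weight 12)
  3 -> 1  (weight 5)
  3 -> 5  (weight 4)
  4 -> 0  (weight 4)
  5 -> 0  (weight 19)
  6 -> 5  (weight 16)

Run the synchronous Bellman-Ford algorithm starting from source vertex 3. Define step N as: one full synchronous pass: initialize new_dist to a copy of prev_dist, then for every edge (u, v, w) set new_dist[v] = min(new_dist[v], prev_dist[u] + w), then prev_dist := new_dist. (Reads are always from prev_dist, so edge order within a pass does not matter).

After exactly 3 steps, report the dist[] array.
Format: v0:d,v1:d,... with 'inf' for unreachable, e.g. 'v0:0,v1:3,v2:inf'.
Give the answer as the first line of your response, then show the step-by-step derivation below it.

v0:23,v1:5,v2:inf,v3:0,v4:29,v5:4,v6:inf

step 1: dist = v0:inf,v1:5,v2:inf,v3:0,v4:inf,v5:4,v6:inf
step 2: dist = v0:23,v1:5,v2:inf,v3:0,v4:inf,v5:4,v6:inf
step 3: dist = v0:23,v1:5,v2:inf,v3:0,v4:29,v5:4,v6:inf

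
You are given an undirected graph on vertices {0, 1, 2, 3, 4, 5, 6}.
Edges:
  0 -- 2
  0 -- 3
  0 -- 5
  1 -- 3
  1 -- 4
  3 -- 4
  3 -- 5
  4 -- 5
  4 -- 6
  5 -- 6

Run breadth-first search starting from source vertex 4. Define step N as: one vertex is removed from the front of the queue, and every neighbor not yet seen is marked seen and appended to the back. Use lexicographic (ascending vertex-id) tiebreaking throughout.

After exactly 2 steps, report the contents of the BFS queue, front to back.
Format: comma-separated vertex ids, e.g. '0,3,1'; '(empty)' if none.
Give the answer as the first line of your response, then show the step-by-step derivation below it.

3,5,6

step 1: dequeue 4; queue=[1,3,5,6]; order=4
step 2: dequeue 1; queue=[3,5,6]; order=4,1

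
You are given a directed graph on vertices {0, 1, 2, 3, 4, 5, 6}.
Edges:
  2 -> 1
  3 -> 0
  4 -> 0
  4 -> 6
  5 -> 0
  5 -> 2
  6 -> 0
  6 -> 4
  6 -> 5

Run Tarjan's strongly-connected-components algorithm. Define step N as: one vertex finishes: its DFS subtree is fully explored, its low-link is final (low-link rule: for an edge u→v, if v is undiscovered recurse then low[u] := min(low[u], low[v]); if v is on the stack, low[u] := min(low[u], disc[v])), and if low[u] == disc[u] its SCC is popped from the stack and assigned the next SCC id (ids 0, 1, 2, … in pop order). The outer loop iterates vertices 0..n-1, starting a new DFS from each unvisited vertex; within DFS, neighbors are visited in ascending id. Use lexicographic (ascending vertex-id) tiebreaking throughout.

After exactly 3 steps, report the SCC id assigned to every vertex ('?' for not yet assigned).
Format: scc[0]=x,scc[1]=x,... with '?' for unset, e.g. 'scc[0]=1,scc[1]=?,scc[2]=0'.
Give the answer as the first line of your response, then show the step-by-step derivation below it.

scc[0]=0,scc[1]=1,scc[2]=2,scc[3]=?,scc[4]=?,scc[5]=?,scc[6]=?

step 1: low=(low[0]=0,low[1]=?,low[2]=?,low[3]=?,low[4]=?,low[5]=?,low[6]=?); scc=(scc[0]=0,scc[1]=?,scc[2]=?,scc[3]=?,scc[4]=?,scc[5]=?,scc[6]=?)
step 2: low=(low[0]=0,low[1]=1,low[2]=?,low[3]=?,low[4]=?,low[5]=?,low[6]=?); scc=(scc[0]=0,scc[1]=1,scc[2]=?,scc[3]=?,scc[4]=?,scc[5]=?,scc[6]=?)
step 3: low=(low[0]=0,low[1]=1,low[2]=2,low[3]=?,low[4]=?,low[5]=?,low[6]=?); scc=(scc[0]=0,scc[1]=1,scc[2]=2,scc[3]=?,scc[4]=?,scc[5]=?,scc[6]=?)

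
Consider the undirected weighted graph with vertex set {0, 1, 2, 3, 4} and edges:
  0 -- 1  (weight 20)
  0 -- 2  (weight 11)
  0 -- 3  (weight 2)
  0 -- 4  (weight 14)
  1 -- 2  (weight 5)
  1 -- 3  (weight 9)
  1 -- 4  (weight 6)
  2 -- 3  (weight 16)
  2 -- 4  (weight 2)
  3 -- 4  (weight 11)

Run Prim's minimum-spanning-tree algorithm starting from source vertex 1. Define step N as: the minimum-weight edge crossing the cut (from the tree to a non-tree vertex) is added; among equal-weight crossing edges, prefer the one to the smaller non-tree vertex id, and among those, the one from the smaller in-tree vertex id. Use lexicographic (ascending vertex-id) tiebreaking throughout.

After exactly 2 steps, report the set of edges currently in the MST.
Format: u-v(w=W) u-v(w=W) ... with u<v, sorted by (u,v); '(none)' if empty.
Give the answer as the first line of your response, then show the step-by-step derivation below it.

1-2(w=5) 2-4(w=2)

step 1: add edge 1-2 (w=5); MST = {1-2(w=5)}
step 2: add edge 2-4 (w=2); MST = {1-2(w=5) 2-4(w=2)}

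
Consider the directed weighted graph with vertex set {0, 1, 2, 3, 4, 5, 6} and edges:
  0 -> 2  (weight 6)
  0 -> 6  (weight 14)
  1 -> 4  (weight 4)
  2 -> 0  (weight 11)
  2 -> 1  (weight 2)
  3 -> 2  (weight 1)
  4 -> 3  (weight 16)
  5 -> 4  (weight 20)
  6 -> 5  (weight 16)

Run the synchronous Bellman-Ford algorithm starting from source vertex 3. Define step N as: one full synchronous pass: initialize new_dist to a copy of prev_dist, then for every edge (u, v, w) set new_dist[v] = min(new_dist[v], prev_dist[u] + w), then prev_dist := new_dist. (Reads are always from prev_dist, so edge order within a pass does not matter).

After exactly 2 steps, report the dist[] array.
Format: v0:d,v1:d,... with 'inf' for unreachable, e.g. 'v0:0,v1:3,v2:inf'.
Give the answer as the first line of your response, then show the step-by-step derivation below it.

v0:12,v1:3,v2:1,v3:0,v4:inf,v5:inf,v6:inf

step 1: dist = v0:inf,v1:inf,v2:1,v3:0,v4:inf,v5:inf,v6:inf
step 2: dist = v0:12,v1:3,v2:1,v3:0,v4:inf,v5:inf,v6:inf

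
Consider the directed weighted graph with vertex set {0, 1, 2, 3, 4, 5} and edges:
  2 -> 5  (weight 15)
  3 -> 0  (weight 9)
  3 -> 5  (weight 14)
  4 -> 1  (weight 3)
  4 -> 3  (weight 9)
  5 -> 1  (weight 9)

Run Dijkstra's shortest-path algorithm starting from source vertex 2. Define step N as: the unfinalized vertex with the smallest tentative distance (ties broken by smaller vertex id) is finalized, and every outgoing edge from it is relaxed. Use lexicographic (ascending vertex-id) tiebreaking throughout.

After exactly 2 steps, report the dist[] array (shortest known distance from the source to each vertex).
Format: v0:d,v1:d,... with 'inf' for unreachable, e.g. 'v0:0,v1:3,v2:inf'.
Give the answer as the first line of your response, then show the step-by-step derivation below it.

v0:inf,v1:24,v2:0,v3:inf,v4:inf,v5:15

step 1: dist = v0:inf,v1:inf,v2:0,v3:inf,v4:inf,v5:15
step 2: dist = v0:inf,v1:24,v2:0,v3:inf,v4:inf,v5:15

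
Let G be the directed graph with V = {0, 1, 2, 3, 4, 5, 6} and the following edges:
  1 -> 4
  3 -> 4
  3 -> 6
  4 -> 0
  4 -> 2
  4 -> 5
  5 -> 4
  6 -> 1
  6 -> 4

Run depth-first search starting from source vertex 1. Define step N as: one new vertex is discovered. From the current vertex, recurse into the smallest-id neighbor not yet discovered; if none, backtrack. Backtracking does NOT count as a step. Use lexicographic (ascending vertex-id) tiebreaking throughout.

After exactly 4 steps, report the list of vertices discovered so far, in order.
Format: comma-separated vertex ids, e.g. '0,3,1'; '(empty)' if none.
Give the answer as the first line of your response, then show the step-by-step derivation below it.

1,4,0,2

step 1: discover 1; path=1; order=1
step 2: discover 4; path=1>4; order=1,4
step 3: discover 0; path=1>4>0; order=1,4,0
step 4: discover 2; path=1>4>2; order=1,4,0,2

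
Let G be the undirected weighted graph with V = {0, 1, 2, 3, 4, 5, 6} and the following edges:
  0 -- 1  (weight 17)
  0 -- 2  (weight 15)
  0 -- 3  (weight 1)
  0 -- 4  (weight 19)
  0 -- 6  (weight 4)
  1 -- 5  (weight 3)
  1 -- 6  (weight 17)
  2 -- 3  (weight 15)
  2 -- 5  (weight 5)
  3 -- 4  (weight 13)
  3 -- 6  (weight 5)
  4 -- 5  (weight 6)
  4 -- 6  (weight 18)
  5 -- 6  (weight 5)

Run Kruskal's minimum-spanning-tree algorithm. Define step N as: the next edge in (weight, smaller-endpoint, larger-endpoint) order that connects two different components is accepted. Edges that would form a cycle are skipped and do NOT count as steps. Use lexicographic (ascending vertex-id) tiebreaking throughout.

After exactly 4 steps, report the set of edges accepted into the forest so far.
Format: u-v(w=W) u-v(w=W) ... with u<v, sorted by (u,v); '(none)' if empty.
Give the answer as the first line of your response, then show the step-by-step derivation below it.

0-3(w=1) 0-6(w=4) 1-5(w=3) 2-5(w=5)

step 1: add edge 0-3 (w=1); MST = {0-3(w=1)}
step 2: add edge 1-5 (w=3); MST = {0-3(w=1) 1-5(w=3)}
step 3: add edge 0-6 (w=4); MST = {0-3(w=1) 0-6(w=4) 1-5(w=3)}
step 4: add edge 2-5 (w=5); MST = {0-3(w=1) 0-6(w=4) 1-5(w=3) 2-5(w=5)}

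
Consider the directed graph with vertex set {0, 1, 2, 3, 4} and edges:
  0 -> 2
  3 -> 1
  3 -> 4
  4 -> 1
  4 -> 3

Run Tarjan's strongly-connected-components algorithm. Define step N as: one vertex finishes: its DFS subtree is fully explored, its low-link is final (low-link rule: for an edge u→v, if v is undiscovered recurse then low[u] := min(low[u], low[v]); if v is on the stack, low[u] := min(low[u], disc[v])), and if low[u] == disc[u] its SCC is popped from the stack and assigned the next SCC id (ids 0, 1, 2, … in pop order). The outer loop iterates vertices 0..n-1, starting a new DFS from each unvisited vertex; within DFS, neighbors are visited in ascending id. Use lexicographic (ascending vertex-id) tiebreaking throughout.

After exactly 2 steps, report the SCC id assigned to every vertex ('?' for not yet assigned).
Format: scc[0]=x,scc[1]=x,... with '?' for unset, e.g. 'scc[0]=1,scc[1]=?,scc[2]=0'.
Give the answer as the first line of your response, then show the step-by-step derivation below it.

scc[0]=1,scc[1]=?,scc[2]=0,scc[3]=?,scc[4]=?

step 1: low=(low[0]=0,low[1]=?,low[2]=1,low[3]=?,low[4]=?); scc=(scc[0]=?,scc[1]=?,scc[2]=0,scc[3]=?,scc[4]=?)
step 2: low=(low[0]=0,low[1]=?,low[2]=1,low[3]=?,low[4]=?); scc=(scc[0]=1,scc[1]=?,scc[2]=0,scc[3]=?,scc[4]=?)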